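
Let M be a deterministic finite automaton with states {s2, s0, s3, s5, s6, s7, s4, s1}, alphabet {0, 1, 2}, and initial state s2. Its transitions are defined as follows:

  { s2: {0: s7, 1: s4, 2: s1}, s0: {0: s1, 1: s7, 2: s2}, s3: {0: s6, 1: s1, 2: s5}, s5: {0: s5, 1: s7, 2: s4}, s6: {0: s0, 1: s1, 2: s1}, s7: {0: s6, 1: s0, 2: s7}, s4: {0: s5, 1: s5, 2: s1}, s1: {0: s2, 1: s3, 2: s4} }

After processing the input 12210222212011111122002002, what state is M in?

start at s2
read '1': s2 → s4
read '2': s4 → s1
read '2': s1 → s4
read '1': s4 → s5
read '0': s5 → s5
read '2': s5 → s4
read '2': s4 → s1
read '2': s1 → s4
read '2': s4 → s1
read '1': s1 → s3
read '2': s3 → s5
read '0': s5 → s5
read '1': s5 → s7
read '1': s7 → s0
read '1': s0 → s7
read '1': s7 → s0
read '1': s0 → s7
read '1': s7 → s0
read '2': s0 → s2
read '2': s2 → s1
read '0': s1 → s2
read '0': s2 → s7
read '2': s7 → s7
read '0': s7 → s6
read '0': s6 → s0
read '2': s0 → s2

s2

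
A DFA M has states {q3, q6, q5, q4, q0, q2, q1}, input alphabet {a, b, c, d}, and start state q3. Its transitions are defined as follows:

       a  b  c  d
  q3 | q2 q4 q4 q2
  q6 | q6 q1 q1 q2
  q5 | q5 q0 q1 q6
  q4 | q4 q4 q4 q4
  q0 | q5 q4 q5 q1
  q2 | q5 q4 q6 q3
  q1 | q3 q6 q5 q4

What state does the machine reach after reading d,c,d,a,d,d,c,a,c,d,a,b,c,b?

start at q3
read 'd': q3 → q2
read 'c': q2 → q6
read 'd': q6 → q2
read 'a': q2 → q5
read 'd': q5 → q6
read 'd': q6 → q2
read 'c': q2 → q6
read 'a': q6 → q6
read 'c': q6 → q1
read 'd': q1 → q4
read 'a': q4 → q4
read 'b': q4 → q4
read 'c': q4 → q4
read 'b': q4 → q4

q4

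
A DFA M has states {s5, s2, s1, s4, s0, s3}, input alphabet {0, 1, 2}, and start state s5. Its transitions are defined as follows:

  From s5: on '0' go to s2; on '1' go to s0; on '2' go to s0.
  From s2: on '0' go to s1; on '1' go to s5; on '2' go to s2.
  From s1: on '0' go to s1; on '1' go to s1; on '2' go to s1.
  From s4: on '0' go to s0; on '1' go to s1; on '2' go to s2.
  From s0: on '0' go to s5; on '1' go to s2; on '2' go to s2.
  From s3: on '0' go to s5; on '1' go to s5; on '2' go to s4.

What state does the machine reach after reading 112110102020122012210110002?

s1

Trace: s5 -1-> s0 -1-> s2 -2-> s2 -1-> s5 -1-> s0 -0-> s5 -1-> s0 -0-> s5 -2-> s0 -0-> s5 -2-> s0 -0-> s5 -1-> s0 -2-> s2 -2-> s2 -0-> s1 -1-> s1 -2-> s1 -2-> s1 -1-> s1 -0-> s1 -1-> s1 -1-> s1 -0-> s1 -0-> s1 -0-> s1 -2-> s1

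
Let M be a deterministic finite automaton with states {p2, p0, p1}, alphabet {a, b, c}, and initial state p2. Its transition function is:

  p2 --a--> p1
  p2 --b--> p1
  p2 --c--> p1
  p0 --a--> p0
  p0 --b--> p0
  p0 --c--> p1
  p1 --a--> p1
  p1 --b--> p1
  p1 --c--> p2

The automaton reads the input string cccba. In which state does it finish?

Trace: p2 -c-> p1 -c-> p2 -c-> p1 -b-> p1 -a-> p1

p1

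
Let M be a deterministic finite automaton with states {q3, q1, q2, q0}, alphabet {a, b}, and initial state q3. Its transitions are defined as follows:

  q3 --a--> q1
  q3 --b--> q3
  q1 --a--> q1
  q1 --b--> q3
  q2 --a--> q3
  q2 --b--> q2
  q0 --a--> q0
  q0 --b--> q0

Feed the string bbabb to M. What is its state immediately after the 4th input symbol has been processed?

q3

start at q3
read 'b': q3 → q3
read 'b': q3 → q3
read 'a': q3 → q1
read 'b': q1 → q3
After 4 symbols: q3.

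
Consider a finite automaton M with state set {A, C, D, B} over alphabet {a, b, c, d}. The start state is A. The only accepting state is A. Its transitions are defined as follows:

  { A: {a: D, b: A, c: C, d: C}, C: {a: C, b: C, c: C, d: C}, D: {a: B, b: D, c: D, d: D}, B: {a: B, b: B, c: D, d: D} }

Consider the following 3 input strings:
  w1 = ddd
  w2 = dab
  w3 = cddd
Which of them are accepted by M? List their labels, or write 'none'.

w1: Trace: A -d-> C -d-> C -d-> C  → end C, rejected
w2: Trace: A -d-> C -a-> C -b-> C  → end C, rejected
w3: Trace: A -c-> C -d-> C -d-> C -d-> C  → end C, rejected

none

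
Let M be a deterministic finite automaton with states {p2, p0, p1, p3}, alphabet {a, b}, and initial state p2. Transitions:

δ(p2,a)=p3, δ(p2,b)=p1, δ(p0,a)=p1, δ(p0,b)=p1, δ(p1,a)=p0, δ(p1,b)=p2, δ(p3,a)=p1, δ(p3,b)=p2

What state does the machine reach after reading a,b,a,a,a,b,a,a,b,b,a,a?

p1

p2 → p3 → p2 → p3 → p1 → p0 → p1 → p0 → p1 → p2 → p1 → p0 → p1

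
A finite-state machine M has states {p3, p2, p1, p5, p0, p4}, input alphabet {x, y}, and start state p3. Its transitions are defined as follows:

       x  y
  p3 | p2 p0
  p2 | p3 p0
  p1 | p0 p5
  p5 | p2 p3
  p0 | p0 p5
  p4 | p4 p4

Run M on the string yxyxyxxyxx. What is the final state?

p3

Trace: p3 -y-> p0 -x-> p0 -y-> p5 -x-> p2 -y-> p0 -x-> p0 -x-> p0 -y-> p5 -x-> p2 -x-> p3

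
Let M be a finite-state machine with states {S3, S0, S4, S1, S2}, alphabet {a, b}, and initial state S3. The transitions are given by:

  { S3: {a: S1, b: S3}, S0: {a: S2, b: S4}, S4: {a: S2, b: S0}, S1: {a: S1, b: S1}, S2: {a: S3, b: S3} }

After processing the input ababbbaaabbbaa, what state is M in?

S1

start at S3
read 'a': S3 → S1
read 'b': S1 → S1
read 'a': S1 → S1
read 'b': S1 → S1
read 'b': S1 → S1
read 'b': S1 → S1
read 'a': S1 → S1
read 'a': S1 → S1
read 'a': S1 → S1
read 'b': S1 → S1
read 'b': S1 → S1
read 'b': S1 → S1
read 'a': S1 → S1
read 'a': S1 → S1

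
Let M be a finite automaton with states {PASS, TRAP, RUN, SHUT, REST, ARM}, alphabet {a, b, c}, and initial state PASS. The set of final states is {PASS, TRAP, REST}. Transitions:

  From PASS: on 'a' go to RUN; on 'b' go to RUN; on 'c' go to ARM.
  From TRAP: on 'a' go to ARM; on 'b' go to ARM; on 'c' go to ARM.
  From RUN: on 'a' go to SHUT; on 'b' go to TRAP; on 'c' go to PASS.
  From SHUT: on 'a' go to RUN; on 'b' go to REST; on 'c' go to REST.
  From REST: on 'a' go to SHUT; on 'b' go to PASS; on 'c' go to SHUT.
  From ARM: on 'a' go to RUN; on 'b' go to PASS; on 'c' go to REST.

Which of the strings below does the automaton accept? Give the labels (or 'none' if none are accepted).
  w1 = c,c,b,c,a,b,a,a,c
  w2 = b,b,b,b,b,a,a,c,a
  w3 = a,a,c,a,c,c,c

w1, w3

w1: PASS → ARM → REST → PASS → ARM → RUN → TRAP → ARM → RUN → PASS  → end PASS, accepted
w2: PASS → RUN → TRAP → ARM → PASS → RUN → SHUT → RUN → PASS → RUN  → end RUN, rejected
w3: PASS → RUN → SHUT → REST → SHUT → REST → SHUT → REST  → end REST, accepted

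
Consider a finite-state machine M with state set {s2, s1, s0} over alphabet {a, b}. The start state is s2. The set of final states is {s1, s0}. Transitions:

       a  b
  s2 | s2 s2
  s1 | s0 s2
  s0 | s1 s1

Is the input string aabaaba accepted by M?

No

start at s2
read 'a': s2 → s2
read 'a': s2 → s2
read 'b': s2 → s2
read 'a': s2 → s2
read 'a': s2 → s2
read 'b': s2 → s2
read 'a': s2 → s2
End state s2 is not accepting.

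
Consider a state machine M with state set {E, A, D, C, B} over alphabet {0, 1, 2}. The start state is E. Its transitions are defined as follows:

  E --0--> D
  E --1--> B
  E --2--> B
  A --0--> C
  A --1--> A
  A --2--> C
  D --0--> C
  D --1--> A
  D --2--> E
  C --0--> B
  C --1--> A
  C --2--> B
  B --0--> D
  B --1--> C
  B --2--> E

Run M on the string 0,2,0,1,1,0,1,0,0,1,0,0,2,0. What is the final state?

D

Trace: E -0-> D -2-> E -0-> D -1-> A -1-> A -0-> C -1-> A -0-> C -0-> B -1-> C -0-> B -0-> D -2-> E -0-> D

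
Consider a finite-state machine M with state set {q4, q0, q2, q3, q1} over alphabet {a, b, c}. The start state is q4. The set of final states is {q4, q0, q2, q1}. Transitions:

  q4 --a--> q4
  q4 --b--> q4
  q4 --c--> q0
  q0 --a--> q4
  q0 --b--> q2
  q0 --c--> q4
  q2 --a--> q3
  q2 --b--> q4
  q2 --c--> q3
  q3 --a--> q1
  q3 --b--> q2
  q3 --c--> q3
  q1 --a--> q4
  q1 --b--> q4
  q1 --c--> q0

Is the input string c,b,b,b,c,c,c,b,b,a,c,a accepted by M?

Trace: q4 -c-> q0 -b-> q2 -b-> q4 -b-> q4 -c-> q0 -c-> q4 -c-> q0 -b-> q2 -b-> q4 -a-> q4 -c-> q0 -a-> q4
End state q4 is accepting.

Yes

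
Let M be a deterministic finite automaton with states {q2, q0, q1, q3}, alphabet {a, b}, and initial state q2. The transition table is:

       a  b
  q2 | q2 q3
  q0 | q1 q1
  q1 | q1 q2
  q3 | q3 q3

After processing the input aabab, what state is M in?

start at q2
read 'a': q2 → q2
read 'a': q2 → q2
read 'b': q2 → q3
read 'a': q3 → q3
read 'b': q3 → q3

q3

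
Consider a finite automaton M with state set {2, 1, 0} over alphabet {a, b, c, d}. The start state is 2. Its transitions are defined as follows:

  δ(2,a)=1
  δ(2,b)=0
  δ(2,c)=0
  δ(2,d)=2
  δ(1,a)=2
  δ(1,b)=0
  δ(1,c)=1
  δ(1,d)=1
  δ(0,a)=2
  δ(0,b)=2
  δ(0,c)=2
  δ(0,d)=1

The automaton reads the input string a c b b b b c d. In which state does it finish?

Trace: 2 -a-> 1 -c-> 1 -b-> 0 -b-> 2 -b-> 0 -b-> 2 -c-> 0 -d-> 1

1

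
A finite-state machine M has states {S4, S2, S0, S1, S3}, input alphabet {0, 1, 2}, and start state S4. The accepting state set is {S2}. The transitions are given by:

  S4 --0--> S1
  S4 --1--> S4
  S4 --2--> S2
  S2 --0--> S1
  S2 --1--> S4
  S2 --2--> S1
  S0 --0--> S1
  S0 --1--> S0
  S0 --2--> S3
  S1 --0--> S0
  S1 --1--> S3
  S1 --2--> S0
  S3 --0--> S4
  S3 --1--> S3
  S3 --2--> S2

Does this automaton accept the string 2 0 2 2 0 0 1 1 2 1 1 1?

No

S4 → S2 → S1 → S0 → S3 → S4 → S1 → S3 → S3 → S2 → S4 → S4 → S4
End state S4 is not accepting.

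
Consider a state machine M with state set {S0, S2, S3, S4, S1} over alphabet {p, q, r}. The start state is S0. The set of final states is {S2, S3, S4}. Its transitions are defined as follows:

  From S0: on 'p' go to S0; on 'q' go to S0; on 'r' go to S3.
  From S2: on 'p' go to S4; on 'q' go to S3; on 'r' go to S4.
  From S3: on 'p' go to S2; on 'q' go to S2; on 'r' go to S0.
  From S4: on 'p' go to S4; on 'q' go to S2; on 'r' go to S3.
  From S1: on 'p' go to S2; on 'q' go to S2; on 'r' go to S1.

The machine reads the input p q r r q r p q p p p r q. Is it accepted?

start at S0
read 'p': S0 → S0
read 'q': S0 → S0
read 'r': S0 → S3
read 'r': S3 → S0
read 'q': S0 → S0
read 'r': S0 → S3
read 'p': S3 → S2
read 'q': S2 → S3
read 'p': S3 → S2
read 'p': S2 → S4
read 'p': S4 → S4
read 'r': S4 → S3
read 'q': S3 → S2
End state S2 is accepting.

Yes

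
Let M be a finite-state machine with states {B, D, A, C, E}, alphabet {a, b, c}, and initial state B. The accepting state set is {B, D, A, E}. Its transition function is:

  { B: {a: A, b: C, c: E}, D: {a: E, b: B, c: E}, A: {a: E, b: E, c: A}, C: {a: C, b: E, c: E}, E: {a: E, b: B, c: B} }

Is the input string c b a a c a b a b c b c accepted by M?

start at B
read 'c': B → E
read 'b': E → B
read 'a': B → A
read 'a': A → E
read 'c': E → B
read 'a': B → A
read 'b': A → E
read 'a': E → E
read 'b': E → B
read 'c': B → E
read 'b': E → B
read 'c': B → E
End state E is accepting.

Yes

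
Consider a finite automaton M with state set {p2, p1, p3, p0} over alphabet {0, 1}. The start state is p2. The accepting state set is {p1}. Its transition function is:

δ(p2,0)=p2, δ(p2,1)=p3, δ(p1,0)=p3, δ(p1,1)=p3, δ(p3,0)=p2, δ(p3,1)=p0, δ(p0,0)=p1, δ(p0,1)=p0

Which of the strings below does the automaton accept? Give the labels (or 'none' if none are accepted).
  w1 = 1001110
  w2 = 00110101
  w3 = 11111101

w1

w1: Trace: p2 -1-> p3 -0-> p2 -0-> p2 -1-> p3 -1-> p0 -1-> p0 -0-> p1  → end p1, accepted
w2: Trace: p2 -0-> p2 -0-> p2 -1-> p3 -1-> p0 -0-> p1 -1-> p3 -0-> p2 -1-> p3  → end p3, rejected
w3: Trace: p2 -1-> p3 -1-> p0 -1-> p0 -1-> p0 -1-> p0 -1-> p0 -0-> p1 -1-> p3  → end p3, rejected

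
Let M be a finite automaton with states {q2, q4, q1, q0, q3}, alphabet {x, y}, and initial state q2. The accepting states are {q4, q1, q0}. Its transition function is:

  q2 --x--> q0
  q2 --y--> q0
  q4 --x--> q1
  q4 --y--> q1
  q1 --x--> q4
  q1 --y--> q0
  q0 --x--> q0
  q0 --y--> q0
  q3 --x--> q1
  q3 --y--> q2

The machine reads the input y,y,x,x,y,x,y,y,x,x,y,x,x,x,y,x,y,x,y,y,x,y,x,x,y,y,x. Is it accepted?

Yes

start at q2
read 'y': q2 → q0
read 'y': q0 → q0
read 'x': q0 → q0
read 'x': q0 → q0
read 'y': q0 → q0
read 'x': q0 → q0
read 'y': q0 → q0
read 'y': q0 → q0
read 'x': q0 → q0
read 'x': q0 → q0
read 'y': q0 → q0
read 'x': q0 → q0
read 'x': q0 → q0
read 'x': q0 → q0
read 'y': q0 → q0
read 'x': q0 → q0
read 'y': q0 → q0
read 'x': q0 → q0
read 'y': q0 → q0
read 'y': q0 → q0
read 'x': q0 → q0
read 'y': q0 → q0
read 'x': q0 → q0
read 'x': q0 → q0
read 'y': q0 → q0
read 'y': q0 → q0
read 'x': q0 → q0
End state q0 is accepting.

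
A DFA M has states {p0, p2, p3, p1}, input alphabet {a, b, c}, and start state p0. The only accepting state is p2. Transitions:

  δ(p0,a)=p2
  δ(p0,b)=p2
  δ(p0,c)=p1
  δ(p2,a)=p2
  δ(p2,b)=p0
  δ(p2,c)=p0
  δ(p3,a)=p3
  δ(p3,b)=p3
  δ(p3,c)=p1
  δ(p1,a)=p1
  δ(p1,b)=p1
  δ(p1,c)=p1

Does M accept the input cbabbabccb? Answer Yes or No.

Trace: p0 -c-> p1 -b-> p1 -a-> p1 -b-> p1 -b-> p1 -a-> p1 -b-> p1 -c-> p1 -c-> p1 -b-> p1
End state p1 is not accepting.

No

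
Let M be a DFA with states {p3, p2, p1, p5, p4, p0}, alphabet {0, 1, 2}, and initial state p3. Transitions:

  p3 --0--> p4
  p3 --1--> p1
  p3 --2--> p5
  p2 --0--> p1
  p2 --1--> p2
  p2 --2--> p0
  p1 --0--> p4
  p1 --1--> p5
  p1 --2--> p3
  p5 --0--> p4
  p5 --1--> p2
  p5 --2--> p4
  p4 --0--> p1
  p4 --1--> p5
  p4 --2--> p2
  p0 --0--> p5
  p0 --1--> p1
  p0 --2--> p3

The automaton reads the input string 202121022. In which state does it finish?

p0

start at p3
read '2': p3 → p5
read '0': p5 → p4
read '2': p4 → p2
read '1': p2 → p2
read '2': p2 → p0
read '1': p0 → p1
read '0': p1 → p4
read '2': p4 → p2
read '2': p2 → p0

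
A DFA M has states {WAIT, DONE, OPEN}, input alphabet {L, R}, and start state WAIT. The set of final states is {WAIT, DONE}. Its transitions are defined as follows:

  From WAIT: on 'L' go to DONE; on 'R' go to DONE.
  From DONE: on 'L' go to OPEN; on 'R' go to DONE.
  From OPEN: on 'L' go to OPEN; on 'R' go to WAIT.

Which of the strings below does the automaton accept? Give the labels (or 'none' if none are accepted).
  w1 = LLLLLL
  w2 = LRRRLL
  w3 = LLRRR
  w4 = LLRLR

w3, w4

w1: WAIT → DONE → OPEN → OPEN → OPEN → OPEN → OPEN  → end OPEN, rejected
w2: WAIT → DONE → DONE → DONE → DONE → OPEN → OPEN  → end OPEN, rejected
w3: WAIT → DONE → OPEN → WAIT → DONE → DONE  → end DONE, accepted
w4: WAIT → DONE → OPEN → WAIT → DONE → DONE  → end DONE, accepted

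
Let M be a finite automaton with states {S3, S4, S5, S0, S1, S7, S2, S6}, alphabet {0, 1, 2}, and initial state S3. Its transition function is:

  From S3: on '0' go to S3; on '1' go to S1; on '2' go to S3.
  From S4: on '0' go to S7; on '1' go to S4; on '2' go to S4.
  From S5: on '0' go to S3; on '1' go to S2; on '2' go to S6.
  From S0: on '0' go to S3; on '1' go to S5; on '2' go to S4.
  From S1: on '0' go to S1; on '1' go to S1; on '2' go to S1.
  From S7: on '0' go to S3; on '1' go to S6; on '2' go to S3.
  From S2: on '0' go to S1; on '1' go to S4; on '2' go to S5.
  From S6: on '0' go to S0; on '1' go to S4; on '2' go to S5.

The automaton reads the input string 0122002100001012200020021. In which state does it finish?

S3 → S3 → S1 → S1 → S1 → S1 → S1 → S1 → S1 → S1 → S1 → S1 → S1 → S1 → S1 → S1 → S1 → S1 → S1 → S1 → S1 → S1 → S1 → S1 → S1 → S1

S1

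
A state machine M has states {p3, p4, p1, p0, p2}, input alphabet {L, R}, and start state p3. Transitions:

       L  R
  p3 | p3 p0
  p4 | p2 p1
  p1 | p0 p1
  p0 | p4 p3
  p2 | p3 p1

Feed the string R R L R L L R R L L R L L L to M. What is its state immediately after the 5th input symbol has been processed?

p4

p3 → p0 → p3 → p3 → p0 → p4
After 5 symbols: p4.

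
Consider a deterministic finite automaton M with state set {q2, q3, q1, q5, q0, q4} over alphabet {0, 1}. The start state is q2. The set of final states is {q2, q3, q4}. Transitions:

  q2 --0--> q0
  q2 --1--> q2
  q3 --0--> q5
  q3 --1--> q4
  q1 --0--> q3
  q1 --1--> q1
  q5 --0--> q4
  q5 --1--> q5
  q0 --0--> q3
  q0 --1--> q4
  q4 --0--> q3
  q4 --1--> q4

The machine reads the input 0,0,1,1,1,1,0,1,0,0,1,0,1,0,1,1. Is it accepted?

Yes

q2 → q0 → q3 → q4 → q4 → q4 → q4 → q3 → q4 → q3 → q5 → q5 → q4 → q4 → q3 → q4 → q4
End state q4 is accepting.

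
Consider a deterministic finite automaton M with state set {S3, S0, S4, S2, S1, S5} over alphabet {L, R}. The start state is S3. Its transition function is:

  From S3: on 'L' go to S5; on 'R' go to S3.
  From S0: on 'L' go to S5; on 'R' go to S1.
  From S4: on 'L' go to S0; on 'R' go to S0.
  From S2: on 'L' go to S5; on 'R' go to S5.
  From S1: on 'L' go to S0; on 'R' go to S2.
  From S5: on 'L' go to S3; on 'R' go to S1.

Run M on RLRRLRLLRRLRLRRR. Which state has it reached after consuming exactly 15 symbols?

S2

start at S3
read 'R': S3 → S3
read 'L': S3 → S5
read 'R': S5 → S1
read 'R': S1 → S2
read 'L': S2 → S5
read 'R': S5 → S1
read 'L': S1 → S0
read 'L': S0 → S5
read 'R': S5 → S1
read 'R': S1 → S2
read 'L': S2 → S5
read 'R': S5 → S1
read 'L': S1 → S0
read 'R': S0 → S1
read 'R': S1 → S2
After 15 symbols: S2.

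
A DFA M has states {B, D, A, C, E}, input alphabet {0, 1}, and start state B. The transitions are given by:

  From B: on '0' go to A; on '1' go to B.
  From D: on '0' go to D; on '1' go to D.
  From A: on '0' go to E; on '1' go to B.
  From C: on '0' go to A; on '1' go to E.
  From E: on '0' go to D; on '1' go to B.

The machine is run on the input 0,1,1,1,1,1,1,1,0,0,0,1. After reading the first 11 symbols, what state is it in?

start at B
read '0': B → A
read '1': A → B
read '1': B → B
read '1': B → B
read '1': B → B
read '1': B → B
read '1': B → B
read '1': B → B
read '0': B → A
read '0': A → E
read '0': E → D
After 11 symbols: D.

D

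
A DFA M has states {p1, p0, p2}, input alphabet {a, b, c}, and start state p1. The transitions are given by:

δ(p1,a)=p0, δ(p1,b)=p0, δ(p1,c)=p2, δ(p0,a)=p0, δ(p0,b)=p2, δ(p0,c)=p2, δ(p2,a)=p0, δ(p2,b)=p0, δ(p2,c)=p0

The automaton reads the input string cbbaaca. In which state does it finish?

Trace: p1 -c-> p2 -b-> p0 -b-> p2 -a-> p0 -a-> p0 -c-> p2 -a-> p0

p0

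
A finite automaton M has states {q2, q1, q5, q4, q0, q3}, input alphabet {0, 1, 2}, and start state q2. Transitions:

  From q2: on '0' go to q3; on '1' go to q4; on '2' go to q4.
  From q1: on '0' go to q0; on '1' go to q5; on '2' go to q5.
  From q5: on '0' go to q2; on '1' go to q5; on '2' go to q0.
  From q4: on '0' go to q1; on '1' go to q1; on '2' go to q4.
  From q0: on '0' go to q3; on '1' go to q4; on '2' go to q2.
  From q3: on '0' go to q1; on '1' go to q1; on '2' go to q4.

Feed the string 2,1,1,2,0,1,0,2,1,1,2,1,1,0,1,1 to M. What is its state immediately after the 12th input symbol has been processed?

q2 → q4 → q1 → q5 → q0 → q3 → q1 → q0 → q2 → q4 → q1 → q5 → q5
After 12 symbols: q5.

q5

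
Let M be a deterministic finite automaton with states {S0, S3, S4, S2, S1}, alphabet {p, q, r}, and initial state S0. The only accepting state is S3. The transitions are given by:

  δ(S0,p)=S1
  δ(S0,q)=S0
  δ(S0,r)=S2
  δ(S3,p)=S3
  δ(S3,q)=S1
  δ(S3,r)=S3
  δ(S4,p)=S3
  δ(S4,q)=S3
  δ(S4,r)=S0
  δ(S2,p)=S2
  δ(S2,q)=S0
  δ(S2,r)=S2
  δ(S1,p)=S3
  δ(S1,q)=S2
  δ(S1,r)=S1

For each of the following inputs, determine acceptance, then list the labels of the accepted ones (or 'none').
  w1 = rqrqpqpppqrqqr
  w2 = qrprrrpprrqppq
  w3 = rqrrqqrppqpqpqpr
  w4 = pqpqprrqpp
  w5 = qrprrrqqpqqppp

w1: Trace: S0 -r-> S2 -q-> S0 -r-> S2 -q-> S0 -p-> S1 -q-> S2 -p-> S2 -p-> S2 -p-> S2 -q-> S0 -r-> S2 -q-> S0 -q-> S0 -r-> S2  → end S2, rejected
w2: Trace: S0 -q-> S0 -r-> S2 -p-> S2 -r-> S2 -r-> S2 -r-> S2 -p-> S2 -p-> S2 -r-> S2 -r-> S2 -q-> S0 -p-> S1 -p-> S3 -q-> S1  → end S1, rejected
w3: Trace: S0 -r-> S2 -q-> S0 -r-> S2 -r-> S2 -q-> S0 -q-> S0 -r-> S2 -p-> S2 -p-> S2 -q-> S0 -p-> S1 -q-> S2 -p-> S2 -q-> S0 -p-> S1 -r-> S1  → end S1, rejected
w4: Trace: S0 -p-> S1 -q-> S2 -p-> S2 -q-> S0 -p-> S1 -r-> S1 -r-> S1 -q-> S2 -p-> S2 -p-> S2  → end S2, rejected
w5: Trace: S0 -q-> S0 -r-> S2 -p-> S2 -r-> S2 -r-> S2 -r-> S2 -q-> S0 -q-> S0 -p-> S1 -q-> S2 -q-> S0 -p-> S1 -p-> S3 -p-> S3  → end S3, accepted

w5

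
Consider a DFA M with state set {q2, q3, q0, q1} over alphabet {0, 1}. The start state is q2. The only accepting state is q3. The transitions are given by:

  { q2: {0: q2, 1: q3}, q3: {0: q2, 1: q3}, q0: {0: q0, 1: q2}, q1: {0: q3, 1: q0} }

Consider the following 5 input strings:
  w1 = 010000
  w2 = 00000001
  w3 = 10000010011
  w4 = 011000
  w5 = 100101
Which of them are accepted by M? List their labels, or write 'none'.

w1: q2 → q2 → q3 → q2 → q2 → q2 → q2  → end q2, rejected
w2: q2 → q2 → q2 → q2 → q2 → q2 → q2 → q2 → q3  → end q3, accepted
w3: q2 → q3 → q2 → q2 → q2 → q2 → q2 → q3 → q2 → q2 → q3 → q3  → end q3, accepted
w4: q2 → q2 → q3 → q3 → q2 → q2 → q2  → end q2, rejected
w5: q2 → q3 → q2 → q2 → q3 → q2 → q3  → end q3, accepted

w2, w3, w5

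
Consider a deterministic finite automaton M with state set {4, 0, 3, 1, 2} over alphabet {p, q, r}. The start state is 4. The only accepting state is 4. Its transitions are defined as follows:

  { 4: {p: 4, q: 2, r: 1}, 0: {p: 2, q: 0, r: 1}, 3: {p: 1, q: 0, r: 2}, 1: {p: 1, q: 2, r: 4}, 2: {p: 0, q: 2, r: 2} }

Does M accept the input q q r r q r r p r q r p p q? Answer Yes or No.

No

4 → 2 → 2 → 2 → 2 → 2 → 2 → 2 → 0 → 1 → 2 → 2 → 0 → 2 → 2
End state 2 is not accepting.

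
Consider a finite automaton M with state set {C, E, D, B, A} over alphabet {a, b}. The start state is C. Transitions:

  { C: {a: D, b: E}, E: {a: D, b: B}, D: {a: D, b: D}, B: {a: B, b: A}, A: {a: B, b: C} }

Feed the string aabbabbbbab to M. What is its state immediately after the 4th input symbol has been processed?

D

Trace: C -a-> D -a-> D -b-> D -b-> D
After 4 symbols: D.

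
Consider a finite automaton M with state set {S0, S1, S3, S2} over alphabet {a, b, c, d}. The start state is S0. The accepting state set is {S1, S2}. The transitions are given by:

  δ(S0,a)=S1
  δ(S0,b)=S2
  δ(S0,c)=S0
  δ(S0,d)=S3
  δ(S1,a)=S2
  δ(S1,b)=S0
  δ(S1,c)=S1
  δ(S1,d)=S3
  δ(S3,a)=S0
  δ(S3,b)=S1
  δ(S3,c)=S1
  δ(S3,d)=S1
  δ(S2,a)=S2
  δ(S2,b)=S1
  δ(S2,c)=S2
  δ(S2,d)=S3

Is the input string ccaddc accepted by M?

Trace: S0 -c-> S0 -c-> S0 -a-> S1 -d-> S3 -d-> S1 -c-> S1
End state S1 is accepting.

Yes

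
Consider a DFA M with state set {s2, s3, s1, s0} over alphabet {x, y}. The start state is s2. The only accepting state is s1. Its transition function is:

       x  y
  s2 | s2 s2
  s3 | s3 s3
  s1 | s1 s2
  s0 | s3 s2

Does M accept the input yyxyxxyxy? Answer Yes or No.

No

s2 → s2 → s2 → s2 → s2 → s2 → s2 → s2 → s2 → s2
End state s2 is not accepting.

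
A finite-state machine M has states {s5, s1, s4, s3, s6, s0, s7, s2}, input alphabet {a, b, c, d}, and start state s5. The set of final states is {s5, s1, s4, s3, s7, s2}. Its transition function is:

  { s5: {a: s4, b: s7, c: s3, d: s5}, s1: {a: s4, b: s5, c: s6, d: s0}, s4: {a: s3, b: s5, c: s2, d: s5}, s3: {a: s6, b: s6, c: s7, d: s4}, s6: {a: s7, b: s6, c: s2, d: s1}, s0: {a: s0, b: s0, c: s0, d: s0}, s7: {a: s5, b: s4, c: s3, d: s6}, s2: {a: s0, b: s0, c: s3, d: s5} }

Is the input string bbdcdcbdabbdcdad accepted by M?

No

Trace: s5 -b-> s7 -b-> s4 -d-> s5 -c-> s3 -d-> s4 -c-> s2 -b-> s0 -d-> s0 -a-> s0 -b-> s0 -b-> s0 -d-> s0 -c-> s0 -d-> s0 -a-> s0 -d-> s0
End state s0 is not accepting.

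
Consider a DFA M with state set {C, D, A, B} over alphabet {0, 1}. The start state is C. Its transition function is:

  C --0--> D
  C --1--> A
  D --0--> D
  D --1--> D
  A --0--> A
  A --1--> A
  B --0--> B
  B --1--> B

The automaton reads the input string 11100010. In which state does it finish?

start at C
read '1': C → A
read '1': A → A
read '1': A → A
read '0': A → A
read '0': A → A
read '0': A → A
read '1': A → A
read '0': A → A

A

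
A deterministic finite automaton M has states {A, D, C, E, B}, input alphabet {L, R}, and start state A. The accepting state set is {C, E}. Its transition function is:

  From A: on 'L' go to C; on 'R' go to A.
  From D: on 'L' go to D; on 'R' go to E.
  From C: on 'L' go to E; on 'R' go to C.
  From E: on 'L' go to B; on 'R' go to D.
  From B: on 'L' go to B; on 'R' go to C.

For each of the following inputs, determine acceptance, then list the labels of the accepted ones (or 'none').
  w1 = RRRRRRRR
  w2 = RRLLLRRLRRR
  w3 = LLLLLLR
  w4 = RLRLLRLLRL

w1: Trace: A -R-> A -R-> A -R-> A -R-> A -R-> A -R-> A -R-> A -R-> A  → end A, rejected
w2: Trace: A -R-> A -R-> A -L-> C -L-> E -L-> B -R-> C -R-> C -L-> E -R-> D -R-> E -R-> D  → end D, rejected
w3: Trace: A -L-> C -L-> E -L-> B -L-> B -L-> B -L-> B -R-> C  → end C, accepted
w4: Trace: A -R-> A -L-> C -R-> C -L-> E -L-> B -R-> C -L-> E -L-> B -R-> C -L-> E  → end E, accepted

w3, w4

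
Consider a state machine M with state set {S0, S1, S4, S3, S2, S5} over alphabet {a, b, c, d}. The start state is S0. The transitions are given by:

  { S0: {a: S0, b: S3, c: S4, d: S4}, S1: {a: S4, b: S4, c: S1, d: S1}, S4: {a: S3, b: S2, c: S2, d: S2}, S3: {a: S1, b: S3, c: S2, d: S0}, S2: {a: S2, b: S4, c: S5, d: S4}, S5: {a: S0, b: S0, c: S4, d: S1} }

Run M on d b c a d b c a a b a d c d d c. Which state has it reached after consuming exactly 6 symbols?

S0 → S4 → S2 → S5 → S0 → S4 → S2
After 6 symbols: S2.

S2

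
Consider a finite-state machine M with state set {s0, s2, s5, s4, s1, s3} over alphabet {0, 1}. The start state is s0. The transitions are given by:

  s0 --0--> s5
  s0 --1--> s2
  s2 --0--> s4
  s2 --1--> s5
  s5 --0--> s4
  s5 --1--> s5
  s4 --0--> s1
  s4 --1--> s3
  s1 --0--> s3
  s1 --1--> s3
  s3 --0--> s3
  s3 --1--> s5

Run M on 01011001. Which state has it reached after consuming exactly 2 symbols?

start at s0
read '0': s0 → s5
read '1': s5 → s5
After 2 symbols: s5.

s5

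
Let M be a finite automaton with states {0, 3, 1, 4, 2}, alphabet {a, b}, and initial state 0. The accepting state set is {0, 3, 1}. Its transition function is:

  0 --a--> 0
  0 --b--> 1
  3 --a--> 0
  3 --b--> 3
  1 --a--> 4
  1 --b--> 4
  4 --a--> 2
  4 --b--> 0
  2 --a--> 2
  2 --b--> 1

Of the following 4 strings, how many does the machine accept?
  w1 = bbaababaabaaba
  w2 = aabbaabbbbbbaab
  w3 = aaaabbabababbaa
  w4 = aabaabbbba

w1: Trace: 0 -b-> 1 -b-> 4 -a-> 2 -a-> 2 -b-> 1 -a-> 4 -b-> 0 -a-> 0 -a-> 0 -b-> 1 -a-> 4 -a-> 2 -b-> 1 -a-> 4  → end 4, rejected
w2: Trace: 0 -a-> 0 -a-> 0 -b-> 1 -b-> 4 -a-> 2 -a-> 2 -b-> 1 -b-> 4 -b-> 0 -b-> 1 -b-> 4 -b-> 0 -a-> 0 -a-> 0 -b-> 1  → end 1, accepted
w3: Trace: 0 -a-> 0 -a-> 0 -a-> 0 -a-> 0 -b-> 1 -b-> 4 -a-> 2 -b-> 1 -a-> 4 -b-> 0 -a-> 0 -b-> 1 -b-> 4 -a-> 2 -a-> 2  → end 2, rejected
w4: Trace: 0 -a-> 0 -a-> 0 -b-> 1 -a-> 4 -a-> 2 -b-> 1 -b-> 4 -b-> 0 -b-> 1 -a-> 4  → end 4, rejected

1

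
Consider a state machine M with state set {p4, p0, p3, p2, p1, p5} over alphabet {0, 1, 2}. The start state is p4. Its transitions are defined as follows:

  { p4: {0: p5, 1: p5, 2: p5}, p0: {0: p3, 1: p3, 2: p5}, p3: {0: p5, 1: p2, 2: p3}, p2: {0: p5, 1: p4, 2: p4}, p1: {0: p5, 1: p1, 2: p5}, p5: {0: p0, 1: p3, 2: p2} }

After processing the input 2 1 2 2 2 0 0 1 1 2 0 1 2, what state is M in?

p3

Trace: p4 -2-> p5 -1-> p3 -2-> p3 -2-> p3 -2-> p3 -0-> p5 -0-> p0 -1-> p3 -1-> p2 -2-> p4 -0-> p5 -1-> p3 -2-> p3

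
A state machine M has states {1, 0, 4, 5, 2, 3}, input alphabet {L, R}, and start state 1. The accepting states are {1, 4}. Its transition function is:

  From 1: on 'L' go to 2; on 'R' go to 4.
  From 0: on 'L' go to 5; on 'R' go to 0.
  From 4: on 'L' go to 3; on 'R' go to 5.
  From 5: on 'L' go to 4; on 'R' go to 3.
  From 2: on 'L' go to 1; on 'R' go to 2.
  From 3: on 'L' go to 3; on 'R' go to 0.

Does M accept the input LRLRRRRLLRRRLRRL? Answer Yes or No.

No

1 → 2 → 2 → 1 → 4 → 5 → 3 → 0 → 5 → 4 → 5 → 3 → 0 → 5 → 3 → 0 → 5
End state 5 is not accepting.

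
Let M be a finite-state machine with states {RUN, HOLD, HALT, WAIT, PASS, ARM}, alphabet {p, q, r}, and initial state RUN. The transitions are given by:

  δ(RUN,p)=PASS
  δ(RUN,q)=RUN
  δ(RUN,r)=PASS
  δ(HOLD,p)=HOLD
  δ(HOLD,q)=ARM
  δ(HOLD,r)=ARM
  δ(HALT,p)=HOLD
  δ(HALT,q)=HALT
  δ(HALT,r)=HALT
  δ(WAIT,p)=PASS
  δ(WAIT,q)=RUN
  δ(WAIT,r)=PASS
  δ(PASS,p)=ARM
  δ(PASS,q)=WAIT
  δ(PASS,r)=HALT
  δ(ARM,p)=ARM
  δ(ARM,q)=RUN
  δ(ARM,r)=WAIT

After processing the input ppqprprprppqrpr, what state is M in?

WAIT

start at RUN
read 'p': RUN → PASS
read 'p': PASS → ARM
read 'q': ARM → RUN
read 'p': RUN → PASS
read 'r': PASS → HALT
read 'p': HALT → HOLD
read 'r': HOLD → ARM
read 'p': ARM → ARM
read 'r': ARM → WAIT
read 'p': WAIT → PASS
read 'p': PASS → ARM
read 'q': ARM → RUN
read 'r': RUN → PASS
read 'p': PASS → ARM
read 'r': ARM → WAIT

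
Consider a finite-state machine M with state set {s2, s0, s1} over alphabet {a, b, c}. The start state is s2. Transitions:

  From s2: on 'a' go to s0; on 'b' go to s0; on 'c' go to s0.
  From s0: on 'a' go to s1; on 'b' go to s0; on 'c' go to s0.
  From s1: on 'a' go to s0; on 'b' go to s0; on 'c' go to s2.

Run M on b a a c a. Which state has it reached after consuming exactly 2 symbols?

s1

start at s2
read 'b': s2 → s0
read 'a': s0 → s1
After 2 symbols: s1.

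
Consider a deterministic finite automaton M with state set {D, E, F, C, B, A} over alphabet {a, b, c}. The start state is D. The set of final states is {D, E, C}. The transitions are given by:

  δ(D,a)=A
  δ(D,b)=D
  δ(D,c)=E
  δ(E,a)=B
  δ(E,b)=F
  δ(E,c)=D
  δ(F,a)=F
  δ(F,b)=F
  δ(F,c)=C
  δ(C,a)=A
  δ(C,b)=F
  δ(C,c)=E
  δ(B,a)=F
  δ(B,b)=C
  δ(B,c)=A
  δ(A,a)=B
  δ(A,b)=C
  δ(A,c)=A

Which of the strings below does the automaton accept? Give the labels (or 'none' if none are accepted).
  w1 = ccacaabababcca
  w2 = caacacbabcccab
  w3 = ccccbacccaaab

w1: Trace: D -c-> E -c-> D -a-> A -c-> A -a-> B -a-> F -b-> F -a-> F -b-> F -a-> F -b-> F -c-> C -c-> E -a-> B  → end B, rejected
w2: Trace: D -c-> E -a-> B -a-> F -c-> C -a-> A -c-> A -b-> C -a-> A -b-> C -c-> E -c-> D -c-> E -a-> B -b-> C  → end C, accepted
w3: Trace: D -c-> E -c-> D -c-> E -c-> D -b-> D -a-> A -c-> A -c-> A -c-> A -a-> B -a-> F -a-> F -b-> F  → end F, rejected

w2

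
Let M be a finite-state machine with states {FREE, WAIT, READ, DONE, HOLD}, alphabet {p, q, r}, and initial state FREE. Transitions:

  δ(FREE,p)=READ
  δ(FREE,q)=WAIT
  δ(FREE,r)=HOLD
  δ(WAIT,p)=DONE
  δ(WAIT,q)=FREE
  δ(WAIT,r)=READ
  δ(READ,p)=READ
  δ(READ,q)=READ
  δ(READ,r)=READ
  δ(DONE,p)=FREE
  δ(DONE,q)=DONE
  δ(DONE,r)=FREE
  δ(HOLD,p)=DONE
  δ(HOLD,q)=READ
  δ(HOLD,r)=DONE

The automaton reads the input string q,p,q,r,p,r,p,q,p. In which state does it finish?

Trace: FREE -q-> WAIT -p-> DONE -q-> DONE -r-> FREE -p-> READ -r-> READ -p-> READ -q-> READ -p-> READ

READ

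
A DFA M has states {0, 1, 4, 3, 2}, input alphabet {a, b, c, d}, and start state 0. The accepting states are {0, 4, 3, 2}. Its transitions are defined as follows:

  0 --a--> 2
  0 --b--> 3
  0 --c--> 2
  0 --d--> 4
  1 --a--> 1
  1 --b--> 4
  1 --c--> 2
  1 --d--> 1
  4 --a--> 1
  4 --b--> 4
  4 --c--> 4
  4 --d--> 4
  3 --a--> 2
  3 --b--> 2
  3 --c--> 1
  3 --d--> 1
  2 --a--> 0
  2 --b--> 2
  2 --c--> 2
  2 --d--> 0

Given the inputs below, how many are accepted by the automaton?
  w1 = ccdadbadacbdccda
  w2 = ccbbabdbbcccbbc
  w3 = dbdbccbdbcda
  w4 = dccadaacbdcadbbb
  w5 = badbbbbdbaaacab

w1: 0 → 2 → 2 → 0 → 2 → 0 → 3 → 2 → 0 → 2 → 2 → 2 → 0 → 2 → 2 → 0 → 2  → end 2, accepted
w2: 0 → 2 → 2 → 2 → 2 → 0 → 3 → 1 → 4 → 4 → 4 → 4 → 4 → 4 → 4 → 4  → end 4, accepted
w3: 0 → 4 → 4 → 4 → 4 → 4 → 4 → 4 → 4 → 4 → 4 → 4 → 1  → end 1, rejected
w4: 0 → 4 → 4 → 4 → 1 → 1 → 1 → 1 → 2 → 2 → 0 → 2 → 0 → 4 → 4 → 4 → 4  → end 4, accepted
w5: 0 → 3 → 2 → 0 → 3 → 2 → 2 → 2 → 0 → 3 → 2 → 0 → 2 → 2 → 0 → 3  → end 3, accepted

4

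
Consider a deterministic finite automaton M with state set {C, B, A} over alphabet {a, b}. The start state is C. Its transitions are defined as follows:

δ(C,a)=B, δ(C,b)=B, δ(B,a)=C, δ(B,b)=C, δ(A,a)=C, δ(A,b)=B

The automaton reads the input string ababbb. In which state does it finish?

C → B → C → B → C → B → C

C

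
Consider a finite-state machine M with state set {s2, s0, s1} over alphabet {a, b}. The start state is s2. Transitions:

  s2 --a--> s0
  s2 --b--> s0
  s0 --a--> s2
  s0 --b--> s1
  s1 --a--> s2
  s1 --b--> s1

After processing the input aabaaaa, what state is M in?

s0

start at s2
read 'a': s2 → s0
read 'a': s0 → s2
read 'b': s2 → s0
read 'a': s0 → s2
read 'a': s2 → s0
read 'a': s0 → s2
read 'a': s2 → s0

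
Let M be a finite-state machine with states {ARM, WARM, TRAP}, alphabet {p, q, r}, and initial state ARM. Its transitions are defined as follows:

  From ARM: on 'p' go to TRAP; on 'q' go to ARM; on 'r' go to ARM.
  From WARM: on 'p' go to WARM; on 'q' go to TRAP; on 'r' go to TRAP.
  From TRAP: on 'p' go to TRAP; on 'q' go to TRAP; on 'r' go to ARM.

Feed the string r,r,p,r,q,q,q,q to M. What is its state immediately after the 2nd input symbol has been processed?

ARM

Trace: ARM -r-> ARM -r-> ARM
After 2 symbols: ARM.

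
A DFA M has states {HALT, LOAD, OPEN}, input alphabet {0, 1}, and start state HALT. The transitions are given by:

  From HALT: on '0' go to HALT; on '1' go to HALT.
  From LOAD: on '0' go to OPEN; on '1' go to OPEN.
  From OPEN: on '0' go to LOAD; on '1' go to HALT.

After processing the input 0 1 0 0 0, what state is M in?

HALT

start at HALT
read '0': HALT → HALT
read '1': HALT → HALT
read '0': HALT → HALT
read '0': HALT → HALT
read '0': HALT → HALT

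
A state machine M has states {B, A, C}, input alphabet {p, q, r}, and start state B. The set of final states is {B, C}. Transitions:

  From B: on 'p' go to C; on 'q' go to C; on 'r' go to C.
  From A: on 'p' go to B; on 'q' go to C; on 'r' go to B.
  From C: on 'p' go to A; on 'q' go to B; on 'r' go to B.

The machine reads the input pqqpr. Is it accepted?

Trace: B -p-> C -q-> B -q-> C -p-> A -r-> B
End state B is accepting.

Yes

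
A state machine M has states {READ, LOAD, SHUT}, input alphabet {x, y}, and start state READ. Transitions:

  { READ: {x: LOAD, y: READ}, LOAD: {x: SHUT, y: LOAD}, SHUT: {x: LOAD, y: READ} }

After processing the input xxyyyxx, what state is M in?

SHUT

READ → LOAD → SHUT → READ → READ → READ → LOAD → SHUT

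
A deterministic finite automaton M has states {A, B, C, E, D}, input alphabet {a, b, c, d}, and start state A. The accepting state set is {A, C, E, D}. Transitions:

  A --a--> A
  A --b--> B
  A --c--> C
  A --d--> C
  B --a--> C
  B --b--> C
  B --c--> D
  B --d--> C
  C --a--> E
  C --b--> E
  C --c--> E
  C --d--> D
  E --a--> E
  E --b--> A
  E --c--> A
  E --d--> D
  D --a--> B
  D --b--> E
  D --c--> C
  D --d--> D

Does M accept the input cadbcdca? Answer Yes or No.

Yes

Trace: A -c-> C -a-> E -d-> D -b-> E -c-> A -d-> C -c-> E -a-> E
End state E is accepting.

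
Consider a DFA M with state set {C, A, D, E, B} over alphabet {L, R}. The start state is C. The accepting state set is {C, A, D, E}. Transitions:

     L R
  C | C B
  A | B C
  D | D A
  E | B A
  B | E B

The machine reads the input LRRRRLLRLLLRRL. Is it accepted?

Trace: C -L-> C -R-> B -R-> B -R-> B -R-> B -L-> E -L-> B -R-> B -L-> E -L-> B -L-> E -R-> A -R-> C -L-> C
End state C is accepting.

Yes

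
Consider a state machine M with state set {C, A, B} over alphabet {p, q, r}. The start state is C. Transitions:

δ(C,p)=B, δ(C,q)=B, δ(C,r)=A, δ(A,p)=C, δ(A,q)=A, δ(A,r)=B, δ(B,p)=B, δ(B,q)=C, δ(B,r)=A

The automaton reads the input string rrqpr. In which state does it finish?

start at C
read 'r': C → A
read 'r': A → B
read 'q': B → C
read 'p': C → B
read 'r': B → A

A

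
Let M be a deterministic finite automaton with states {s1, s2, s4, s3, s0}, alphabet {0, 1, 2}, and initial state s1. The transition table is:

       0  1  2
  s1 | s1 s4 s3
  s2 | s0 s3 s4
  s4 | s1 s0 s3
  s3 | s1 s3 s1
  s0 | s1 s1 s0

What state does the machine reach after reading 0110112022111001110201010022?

s1

start at s1
read '0': s1 → s1
read '1': s1 → s4
read '1': s4 → s0
read '0': s0 → s1
read '1': s1 → s4
read '1': s4 → s0
read '2': s0 → s0
read '0': s0 → s1
read '2': s1 → s3
read '2': s3 → s1
read '1': s1 → s4
read '1': s4 → s0
read '1': s0 → s1
read '0': s1 → s1
read '0': s1 → s1
read '1': s1 → s4
read '1': s4 → s0
read '1': s0 → s1
read '0': s1 → s1
read '2': s1 → s3
read '0': s3 → s1
read '1': s1 → s4
read '0': s4 → s1
read '1': s1 → s4
read '0': s4 → s1
read '0': s1 → s1
read '2': s1 → s3
read '2': s3 → s1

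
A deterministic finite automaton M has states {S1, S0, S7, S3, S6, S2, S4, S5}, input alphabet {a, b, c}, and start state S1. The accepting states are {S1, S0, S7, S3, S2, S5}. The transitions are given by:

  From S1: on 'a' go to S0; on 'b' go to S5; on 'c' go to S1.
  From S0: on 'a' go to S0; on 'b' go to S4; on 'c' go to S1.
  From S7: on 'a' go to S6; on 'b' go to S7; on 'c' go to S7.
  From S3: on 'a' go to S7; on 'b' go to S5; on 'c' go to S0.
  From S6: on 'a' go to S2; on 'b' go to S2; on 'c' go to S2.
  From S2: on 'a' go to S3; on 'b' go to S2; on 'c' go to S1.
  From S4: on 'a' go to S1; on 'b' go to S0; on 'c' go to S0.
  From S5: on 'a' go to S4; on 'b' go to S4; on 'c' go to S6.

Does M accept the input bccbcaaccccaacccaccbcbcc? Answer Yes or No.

Yes

S1 → S5 → S6 → S2 → S2 → S1 → S0 → S0 → S1 → S1 → S1 → S1 → S0 → S0 → S1 → S1 → S1 → S0 → S1 → S1 → S5 → S6 → S2 → S1 → S1
End state S1 is accepting.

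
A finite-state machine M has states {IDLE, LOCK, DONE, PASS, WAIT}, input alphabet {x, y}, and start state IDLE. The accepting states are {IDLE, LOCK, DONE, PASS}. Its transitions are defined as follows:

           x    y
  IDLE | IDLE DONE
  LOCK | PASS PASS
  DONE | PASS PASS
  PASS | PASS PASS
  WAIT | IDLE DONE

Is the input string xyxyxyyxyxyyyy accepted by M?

Yes

start at IDLE
read 'x': IDLE → IDLE
read 'y': IDLE → DONE
read 'x': DONE → PASS
read 'y': PASS → PASS
read 'x': PASS → PASS
read 'y': PASS → PASS
read 'y': PASS → PASS
read 'x': PASS → PASS
read 'y': PASS → PASS
read 'x': PASS → PASS
read 'y': PASS → PASS
read 'y': PASS → PASS
read 'y': PASS → PASS
read 'y': PASS → PASS
End state PASS is accepting.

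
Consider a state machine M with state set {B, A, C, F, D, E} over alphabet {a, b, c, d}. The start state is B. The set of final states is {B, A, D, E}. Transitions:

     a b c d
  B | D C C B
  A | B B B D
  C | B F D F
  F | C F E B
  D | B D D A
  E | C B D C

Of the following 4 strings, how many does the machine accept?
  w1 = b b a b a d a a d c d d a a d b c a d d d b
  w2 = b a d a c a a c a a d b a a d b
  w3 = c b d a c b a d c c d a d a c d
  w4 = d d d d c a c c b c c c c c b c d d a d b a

w1:
  start at B
  read 'b': B → C
  read 'b': C → F
  read 'a': F → C
  read 'b': C → F
  read 'a': F → C
  read 'd': C → F
  read 'a': F → C
  read 'a': C → B
  read 'd': B → B
  read 'c': B → C
  read 'd': C → F
  read 'd': F → B
  read 'a': B → D
  read 'a': D → B
  read 'd': B → B
  read 'b': B → C
  read 'c': C → D
  read 'a': D → B
  read 'd': B → B
  read 'd': B → B
  read 'd': B → B
  read 'b': B → C
  end C, rejected
w2:
  start at B
  read 'b': B → C
  read 'a': C → B
  read 'd': B → B
  read 'a': B → D
  read 'c': D → D
  read 'a': D → B
  read 'a': B → D
  read 'c': D → D
  read 'a': D → B
  read 'a': B → D
  read 'd': D → A
  read 'b': A → B
  read 'a': B → D
  read 'a': D → B
  read 'd': B → B
  read 'b': B → C
  end C, rejected
w3:
  start at B
  read 'c': B → C
  read 'b': C → F
  read 'd': F → B
  read 'a': B → D
  read 'c': D → D
  read 'b': D → D
  read 'a': D → B
  read 'd': B → B
  read 'c': B → C
  read 'c': C → D
  read 'd': D → A
  read 'a': A → B
  read 'd': B → B
  read 'a': B → D
  read 'c': D → D
  read 'd': D → A
  end A, accepted
w4:
  start at B
  read 'd': B → B
  read 'd': B → B
  read 'd': B → B
  read 'd': B → B
  read 'c': B → C
  read 'a': C → B
  read 'c': B → C
  read 'c': C → D
  read 'b': D → D
  read 'c': D → D
  read 'c': D → D
  read 'c': D → D
  read 'c': D → D
  read 'c': D → D
  read 'b': D → D
  read 'c': D → D
  read 'd': D → A
  read 'd': A → D
  read 'a': D → B
  read 'd': B → B
  read 'b': B → C
  read 'a': C → B
  end B, accepted

2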